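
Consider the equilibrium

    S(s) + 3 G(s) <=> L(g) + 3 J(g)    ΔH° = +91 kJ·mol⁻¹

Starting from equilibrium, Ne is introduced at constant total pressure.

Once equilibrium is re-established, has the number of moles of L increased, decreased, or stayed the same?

increases

Adding inert gas at constant total pressure expands the volume and lowers every reacting partial pressure. With Δn_gas = 4 − 0 = +4, Q moves away from K toward the side with fewer gas moles, so the system shifts toward the side with more gas moles — to the right.
The net shift is to the right. L is a product, so its amount increases.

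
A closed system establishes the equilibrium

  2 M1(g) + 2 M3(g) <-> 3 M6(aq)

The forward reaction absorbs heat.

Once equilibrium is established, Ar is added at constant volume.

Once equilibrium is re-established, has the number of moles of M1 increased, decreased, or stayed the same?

unchanged

At constant volume, adding an inert gas leaves every reacting species' partial pressure unchanged, so Q is unchanged — no shift from this change.
No net shift occurs, so the amount of M1 is unchanged.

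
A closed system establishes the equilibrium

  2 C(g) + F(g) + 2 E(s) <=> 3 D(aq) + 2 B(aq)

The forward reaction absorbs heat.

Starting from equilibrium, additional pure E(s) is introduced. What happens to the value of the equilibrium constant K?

unchanged

The equilibrium constant depends only on temperature. This perturbation changes neither the position of equilibrium nor K.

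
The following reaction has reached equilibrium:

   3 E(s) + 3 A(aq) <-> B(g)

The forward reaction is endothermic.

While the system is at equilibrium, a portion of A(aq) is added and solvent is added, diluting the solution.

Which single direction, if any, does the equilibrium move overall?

Adding A (aq), a reactant, drives the reaction to the right.
Dilution lowers every aqueous concentration by the same factor. Δn_aq = 0 − 3 = -3, so the system shifts toward the side with more dissolved moles — to the left.
The individual effects push in opposite directions; without quantitative information the net direction cannot be determined.

cannot be determined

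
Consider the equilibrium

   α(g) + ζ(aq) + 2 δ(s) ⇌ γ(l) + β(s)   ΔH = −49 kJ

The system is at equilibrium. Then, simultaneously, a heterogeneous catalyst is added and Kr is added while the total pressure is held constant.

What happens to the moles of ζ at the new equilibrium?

increases

A catalyst speeds both forward and reverse rates equally; it changes neither Q nor K — no shift from this change.
Adding inert gas at constant total pressure expands the volume and lowers every reacting partial pressure. With Δn_gas = 0 − 1 = -1, Q moves away from K toward the side with fewer gas moles, so the system shifts toward the side with more gas moles — to the left.
The net shift is to the left. ζ is a reactant, so its amount increases.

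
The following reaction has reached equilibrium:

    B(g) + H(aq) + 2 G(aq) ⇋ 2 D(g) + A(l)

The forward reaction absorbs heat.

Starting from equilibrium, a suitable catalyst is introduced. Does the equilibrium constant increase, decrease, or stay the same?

unchanged

The equilibrium constant depends only on temperature. This perturbation changes neither the position of equilibrium nor K.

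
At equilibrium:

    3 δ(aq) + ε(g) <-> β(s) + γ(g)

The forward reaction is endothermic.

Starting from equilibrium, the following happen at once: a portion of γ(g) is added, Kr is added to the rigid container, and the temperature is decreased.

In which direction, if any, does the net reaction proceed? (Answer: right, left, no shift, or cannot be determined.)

Adding γ (g), a product, drives the reaction to the left.
At constant volume, adding an inert gas leaves every reacting species' partial pressure unchanged, so Q is unchanged — no shift from this change.
The forward reaction is endothermic. Lowering T favours the exothermic direction — shift to the left.
Only the nonzero effect(s) matter; the net shift is to the left.

left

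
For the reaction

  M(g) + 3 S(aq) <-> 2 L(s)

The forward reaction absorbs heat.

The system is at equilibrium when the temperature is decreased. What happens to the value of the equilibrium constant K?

decreases

K depends on temperature via the van 't Hoff relation. The forward reaction is endothermic, so lowering T decreases K.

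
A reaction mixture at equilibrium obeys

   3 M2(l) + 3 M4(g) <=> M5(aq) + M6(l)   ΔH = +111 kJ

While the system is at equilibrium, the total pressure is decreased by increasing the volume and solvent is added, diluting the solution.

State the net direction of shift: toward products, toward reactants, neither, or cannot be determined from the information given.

cannot be determined

Gas moles: reactants 3, products 0 (Δn_gas = -3). Expansion shifts the system toward the side with more moles of gas — to the left.
Dilution lowers every aqueous concentration by the same factor. Δn_aq = 1 − 0 = +1, so the system shifts toward the side with more dissolved moles — to the right.
The individual effects push in opposite directions; without quantitative information the net direction cannot be determined.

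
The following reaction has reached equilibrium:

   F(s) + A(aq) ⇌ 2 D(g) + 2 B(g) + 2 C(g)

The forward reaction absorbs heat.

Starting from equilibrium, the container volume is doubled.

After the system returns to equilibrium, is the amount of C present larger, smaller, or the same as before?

increases

Gas moles: reactants 0, products 6 (Δn_gas = +6). Expansion shifts the system toward the side with more moles of gas — to the right.
The net shift is to the right. C is a product, so its amount increases.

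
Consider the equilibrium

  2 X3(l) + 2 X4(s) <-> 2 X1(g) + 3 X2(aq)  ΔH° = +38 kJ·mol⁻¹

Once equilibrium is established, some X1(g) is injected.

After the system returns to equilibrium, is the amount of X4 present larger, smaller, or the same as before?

Adding X1 (g), a product, drives the reaction to the left.
The net shift is to the left. X4 is a reactant, so its amount increases.

increases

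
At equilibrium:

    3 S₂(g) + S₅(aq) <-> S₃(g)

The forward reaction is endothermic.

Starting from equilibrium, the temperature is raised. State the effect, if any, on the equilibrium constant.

increases

K depends on temperature via the van 't Hoff relation. The forward reaction is endothermic, so raising T increases K.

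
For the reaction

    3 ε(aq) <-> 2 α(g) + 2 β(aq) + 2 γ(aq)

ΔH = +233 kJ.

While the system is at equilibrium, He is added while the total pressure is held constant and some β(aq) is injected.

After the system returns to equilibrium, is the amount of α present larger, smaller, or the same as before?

Adding inert gas at constant total pressure expands the volume and lowers every reacting partial pressure. With Δn_gas = 2 − 0 = +2, Q moves away from K toward the side with fewer gas moles, so the system shifts toward the side with more gas moles — to the right.
Adding β (aq), a product, drives the reaction to the left.
The two effects oppose each other, so the net shift — and hence the change in α — cannot be determined from the given information.

cannot be determined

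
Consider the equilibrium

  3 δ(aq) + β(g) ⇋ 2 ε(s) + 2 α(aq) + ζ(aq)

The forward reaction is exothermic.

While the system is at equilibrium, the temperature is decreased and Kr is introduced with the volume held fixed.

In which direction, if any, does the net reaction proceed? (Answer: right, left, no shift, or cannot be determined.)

The forward reaction is exothermic. Lowering T favours the exothermic direction — shift to the right.
At constant volume, adding an inert gas leaves every reacting species' partial pressure unchanged, so Q is unchanged — no shift from this change.
Only the nonzero effect(s) matter; the net shift is to the right.

right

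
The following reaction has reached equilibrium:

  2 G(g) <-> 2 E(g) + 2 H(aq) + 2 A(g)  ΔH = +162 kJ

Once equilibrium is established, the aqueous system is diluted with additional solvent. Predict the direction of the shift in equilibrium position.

right

Dilution lowers every aqueous concentration by the same factor. Δn_aq = 2 − 0 = +2, so the system shifts toward the side with more dissolved moles — to the right.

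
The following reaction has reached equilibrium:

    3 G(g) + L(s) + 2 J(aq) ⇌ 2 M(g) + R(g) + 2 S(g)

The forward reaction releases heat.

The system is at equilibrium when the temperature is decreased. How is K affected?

increases

K depends on temperature via the van 't Hoff relation. The forward reaction is exothermic, so lowering T increases K.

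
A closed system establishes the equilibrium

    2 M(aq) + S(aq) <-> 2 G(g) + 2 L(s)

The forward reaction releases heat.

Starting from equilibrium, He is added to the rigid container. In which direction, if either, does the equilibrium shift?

At constant volume, adding an inert gas leaves every reacting species' partial pressure unchanged, so Q is unchanged — no shift from this change.

no shift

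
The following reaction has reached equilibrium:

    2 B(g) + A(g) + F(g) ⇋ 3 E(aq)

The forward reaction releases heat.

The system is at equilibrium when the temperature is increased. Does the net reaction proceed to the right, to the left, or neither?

The forward reaction is exothermic. Raising T favours the endothermic direction — shift to the left.

left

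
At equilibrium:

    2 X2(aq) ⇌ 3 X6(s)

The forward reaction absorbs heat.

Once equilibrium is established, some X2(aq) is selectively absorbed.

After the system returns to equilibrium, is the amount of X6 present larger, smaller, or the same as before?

Removing X2 (aq), a reactant, drives the reaction to the left.
The net shift is to the left. X6 is a product, so its amount decreases.

decreases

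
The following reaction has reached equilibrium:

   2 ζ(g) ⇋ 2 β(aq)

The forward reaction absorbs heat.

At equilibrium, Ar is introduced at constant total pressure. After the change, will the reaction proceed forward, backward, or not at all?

Adding inert gas at constant total pressure expands the volume and lowers every reacting partial pressure. With Δn_gas = 0 − 2 = -2, Q moves away from K toward the side with fewer gas moles, so the system shifts toward the side with more gas moles — to the left.

left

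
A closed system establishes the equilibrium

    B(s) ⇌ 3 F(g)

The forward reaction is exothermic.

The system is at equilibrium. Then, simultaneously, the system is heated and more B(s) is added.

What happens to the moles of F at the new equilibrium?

The forward reaction is exothermic. Raising T favours the endothermic direction — shift to the left.
B is a pure solid; its activity is 1 regardless of amount, so Q is unaffected — no shift from this change.
The net shift is to the left. F is a product, so its amount decreases.

decreases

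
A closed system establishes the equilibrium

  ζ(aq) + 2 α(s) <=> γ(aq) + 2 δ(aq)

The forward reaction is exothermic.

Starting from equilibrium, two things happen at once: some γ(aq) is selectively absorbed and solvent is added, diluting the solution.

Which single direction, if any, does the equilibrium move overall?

Removing γ (aq), a product, drives the reaction to the right.
Dilution lowers every aqueous concentration by the same factor. Δn_aq = 3 − 1 = +2, so the system shifts toward the side with more dissolved moles — to the right.
All effects act in the same direction — net shift to the right.

right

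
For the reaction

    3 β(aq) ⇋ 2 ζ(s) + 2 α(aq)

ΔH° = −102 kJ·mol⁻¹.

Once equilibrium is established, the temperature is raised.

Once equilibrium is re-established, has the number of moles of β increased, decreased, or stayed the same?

increases

The forward reaction is exothermic. Raising T favours the endothermic direction — shift to the left.
The net shift is to the left. β is a reactant, so its amount increases.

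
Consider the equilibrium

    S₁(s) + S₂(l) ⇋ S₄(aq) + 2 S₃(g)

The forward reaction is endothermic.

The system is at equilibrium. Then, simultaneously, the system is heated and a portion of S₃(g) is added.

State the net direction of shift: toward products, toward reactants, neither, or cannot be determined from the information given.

cannot be determined

The forward reaction is endothermic. Raising T favours the endothermic direction — shift to the right.
Adding S₃ (g), a product, drives the reaction to the left.
The individual effects push in opposite directions; without quantitative information the net direction cannot be determined.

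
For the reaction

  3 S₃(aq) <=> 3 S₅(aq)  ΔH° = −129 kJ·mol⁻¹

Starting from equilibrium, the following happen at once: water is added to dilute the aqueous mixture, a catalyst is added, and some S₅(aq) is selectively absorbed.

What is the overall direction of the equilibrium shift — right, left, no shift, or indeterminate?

right

Dilution scales every aqueous concentration by the same factor. Δn_aq = 3 − 3 = 0, so Q is unchanged — no shift.
A catalyst speeds both forward and reverse rates equally; it changes neither Q nor K — no shift from this change.
Removing S₅ (aq), a product, drives the reaction to the right.
Only the nonzero effect(s) matter; the net shift is to the right.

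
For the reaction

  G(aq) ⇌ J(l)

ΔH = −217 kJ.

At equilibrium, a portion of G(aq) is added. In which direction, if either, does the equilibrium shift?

right

Adding G (aq), a reactant, drives the reaction to the right.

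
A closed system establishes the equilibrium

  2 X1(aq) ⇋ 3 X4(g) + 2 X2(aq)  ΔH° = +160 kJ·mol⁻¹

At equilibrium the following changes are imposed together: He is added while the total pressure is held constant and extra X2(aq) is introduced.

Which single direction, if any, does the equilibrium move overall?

Adding inert gas at constant total pressure expands the volume and lowers every reacting partial pressure. With Δn_gas = 3 − 0 = +3, Q moves away from K toward the side with fewer gas moles, so the system shifts toward the side with more gas moles — to the right.
Adding X2 (aq), a product, drives the reaction to the left.
The individual effects push in opposite directions; without quantitative information the net direction cannot be determined.

cannot be determined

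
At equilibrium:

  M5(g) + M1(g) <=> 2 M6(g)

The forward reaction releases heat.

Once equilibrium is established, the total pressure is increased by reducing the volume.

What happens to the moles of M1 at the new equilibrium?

unchanged

Gas moles: reactants 2, products 2. Δn_gas = 0, so a volume change leaves Q equal to K — no shift from this change.
No net shift occurs, so the amount of M1 is unchanged.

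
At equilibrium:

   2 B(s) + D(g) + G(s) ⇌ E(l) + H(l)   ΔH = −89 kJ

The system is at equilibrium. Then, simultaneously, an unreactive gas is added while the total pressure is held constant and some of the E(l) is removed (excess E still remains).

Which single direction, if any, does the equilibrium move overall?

Adding inert gas at constant total pressure expands the volume and lowers every reacting partial pressure. With Δn_gas = 0 − 1 = -1, Q moves away from K toward the side with fewer gas moles, so the system shifts toward the side with more gas moles — to the left.
E is a pure liquid; its activity is 1 regardless of amount, so Q is unaffected — no shift from this change.
Only the nonzero effect(s) matter; the net shift is to the left.

left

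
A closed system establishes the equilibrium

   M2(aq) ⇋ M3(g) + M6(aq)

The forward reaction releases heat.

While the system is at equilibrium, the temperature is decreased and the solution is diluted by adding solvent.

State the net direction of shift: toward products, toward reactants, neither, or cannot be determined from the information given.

The forward reaction is exothermic. Lowering T favours the exothermic direction — shift to the right.
Dilution scales every aqueous concentration by the same factor. Δn_aq = 1 − 1 = 0, so Q is unchanged — no shift.
Only the nonzero effect(s) matter; the net shift is to the right.

right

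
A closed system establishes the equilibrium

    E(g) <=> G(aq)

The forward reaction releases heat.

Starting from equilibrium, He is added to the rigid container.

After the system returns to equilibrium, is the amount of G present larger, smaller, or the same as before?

At constant volume, adding an inert gas leaves every reacting species' partial pressure unchanged, so Q is unchanged — no shift from this change.
No net shift occurs, so the amount of G is unchanged.

unchanged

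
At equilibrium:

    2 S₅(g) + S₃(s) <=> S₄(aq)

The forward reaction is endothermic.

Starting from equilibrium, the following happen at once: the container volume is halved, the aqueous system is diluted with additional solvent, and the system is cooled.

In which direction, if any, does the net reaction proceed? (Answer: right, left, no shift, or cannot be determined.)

cannot be determined

Gas moles: reactants 2, products 0 (Δn_gas = -2). Compression shifts the system toward the side with fewer moles of gas — to the right.
Dilution lowers every aqueous concentration by the same factor. Δn_aq = 1 − 0 = +1, so the system shifts toward the side with more dissolved moles — to the right.
The forward reaction is endothermic. Lowering T favours the exothermic direction — shift to the left.
The individual effects push in opposite directions; without quantitative information the net direction cannot be determined.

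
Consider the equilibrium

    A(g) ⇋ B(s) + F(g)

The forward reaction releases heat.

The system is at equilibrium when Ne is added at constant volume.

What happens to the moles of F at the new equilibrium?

unchanged

At constant volume, adding an inert gas leaves every reacting species' partial pressure unchanged, so Q is unchanged — no shift from this change.
No net shift occurs, so the amount of F is unchanged.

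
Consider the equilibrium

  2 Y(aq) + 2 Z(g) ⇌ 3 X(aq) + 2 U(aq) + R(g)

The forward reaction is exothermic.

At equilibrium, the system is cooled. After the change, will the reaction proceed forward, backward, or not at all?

right

The forward reaction is exothermic. Lowering T favours the exothermic direction — shift to the right.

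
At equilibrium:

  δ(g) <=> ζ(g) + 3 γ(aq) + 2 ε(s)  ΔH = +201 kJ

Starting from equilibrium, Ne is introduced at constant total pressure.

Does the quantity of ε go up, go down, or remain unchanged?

unchanged

Adding inert gas at constant total pressure expands the volume, scaling every reacting partial pressure by the same factor. Δn_gas = 1 − 1 = 0, so Q is unchanged — no shift.
No net shift occurs, so the amount of ε is unchanged.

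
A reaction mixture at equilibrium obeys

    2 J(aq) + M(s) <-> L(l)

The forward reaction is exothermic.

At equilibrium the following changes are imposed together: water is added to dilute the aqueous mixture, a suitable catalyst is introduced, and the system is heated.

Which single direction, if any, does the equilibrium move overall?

left

Dilution lowers every aqueous concentration by the same factor. Δn_aq = 0 − 2 = -2, so the system shifts toward the side with more dissolved moles — to the left.
A catalyst speeds both forward and reverse rates equally; it changes neither Q nor K — no shift from this change.
The forward reaction is exothermic. Raising T favours the endothermic direction — shift to the left.
Only the nonzero effect(s) matter; the net shift is to the left.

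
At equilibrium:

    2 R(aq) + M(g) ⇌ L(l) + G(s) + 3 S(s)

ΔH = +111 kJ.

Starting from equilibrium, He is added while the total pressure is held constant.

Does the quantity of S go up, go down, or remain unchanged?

Adding inert gas at constant total pressure expands the volume and lowers every reacting partial pressure. With Δn_gas = 0 − 1 = -1, Q moves away from K toward the side with fewer gas moles, so the system shifts toward the side with more gas moles — to the left.
The net shift is to the left. S is a product, so its amount decreases.

decreases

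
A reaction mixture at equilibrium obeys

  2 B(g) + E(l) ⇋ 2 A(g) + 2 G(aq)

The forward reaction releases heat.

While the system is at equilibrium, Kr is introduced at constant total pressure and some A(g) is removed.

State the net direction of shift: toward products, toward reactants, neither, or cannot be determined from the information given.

right

Adding inert gas at constant total pressure expands the volume, scaling every reacting partial pressure by the same factor. Δn_gas = 2 − 2 = 0, so Q is unchanged — no shift.
Removing A (g), a product, drives the reaction to the right.
Only the nonzero effect(s) matter; the net shift is to the right.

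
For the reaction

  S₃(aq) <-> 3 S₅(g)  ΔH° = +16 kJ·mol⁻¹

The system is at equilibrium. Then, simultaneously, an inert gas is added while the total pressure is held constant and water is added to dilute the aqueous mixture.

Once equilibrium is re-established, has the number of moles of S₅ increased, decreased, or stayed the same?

cannot be determined

Adding inert gas at constant total pressure expands the volume and lowers every reacting partial pressure. With Δn_gas = 3 − 0 = +3, Q moves away from K toward the side with fewer gas moles, so the system shifts toward the side with more gas moles — to the right.
Dilution lowers every aqueous concentration by the same factor. Δn_aq = 0 − 1 = -1, so the system shifts toward the side with more dissolved moles — to the left.
The two effects oppose each other, so the net shift — and hence the change in S₅ — cannot be determined from the given information.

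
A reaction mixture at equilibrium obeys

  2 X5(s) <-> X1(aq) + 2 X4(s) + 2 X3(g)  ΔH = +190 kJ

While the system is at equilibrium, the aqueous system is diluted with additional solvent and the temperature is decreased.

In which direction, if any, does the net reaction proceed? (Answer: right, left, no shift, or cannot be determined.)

cannot be determined

Dilution lowers every aqueous concentration by the same factor. Δn_aq = 1 − 0 = +1, so the system shifts toward the side with more dissolved moles — to the right.
The forward reaction is endothermic. Lowering T favours the exothermic direction — shift to the left.
The individual effects push in opposite directions; without quantitative information the net direction cannot be determined.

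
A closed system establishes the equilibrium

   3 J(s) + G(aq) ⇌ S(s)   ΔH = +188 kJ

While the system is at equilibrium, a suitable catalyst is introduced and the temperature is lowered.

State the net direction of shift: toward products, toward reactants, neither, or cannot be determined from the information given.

A catalyst speeds both forward and reverse rates equally; it changes neither Q nor K — no shift from this change.
The forward reaction is endothermic. Lowering T favours the exothermic direction — shift to the left.
Only the nonzero effect(s) matter; the net shift is to the left.

left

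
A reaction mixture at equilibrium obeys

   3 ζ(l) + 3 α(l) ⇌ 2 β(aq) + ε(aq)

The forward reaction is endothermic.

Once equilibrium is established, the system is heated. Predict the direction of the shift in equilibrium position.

The forward reaction is endothermic. Raising T favours the endothermic direction — shift to the right.

right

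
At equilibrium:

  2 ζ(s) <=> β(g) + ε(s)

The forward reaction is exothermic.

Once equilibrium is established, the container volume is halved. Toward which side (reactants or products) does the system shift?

left

Gas moles: reactants 0, products 1 (Δn_gas = +1). Compression shifts the system toward the side with fewer moles of gas — to the left.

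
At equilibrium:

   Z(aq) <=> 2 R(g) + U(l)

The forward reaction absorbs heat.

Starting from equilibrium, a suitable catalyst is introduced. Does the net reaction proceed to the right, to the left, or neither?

no shift

A catalyst speeds both forward and reverse rates equally; it changes neither Q nor K — no shift from this change.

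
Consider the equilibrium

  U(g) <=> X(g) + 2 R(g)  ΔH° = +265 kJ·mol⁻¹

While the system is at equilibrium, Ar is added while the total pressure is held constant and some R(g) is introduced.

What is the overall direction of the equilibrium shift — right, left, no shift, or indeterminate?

Adding inert gas at constant total pressure expands the volume and lowers every reacting partial pressure. With Δn_gas = 3 − 1 = +2, Q moves away from K toward the side with fewer gas moles, so the system shifts toward the side with more gas moles — to the right.
Adding R (g), a product, drives the reaction to the left.
The individual effects push in opposite directions; without quantitative information the net direction cannot be determined.

cannot be determined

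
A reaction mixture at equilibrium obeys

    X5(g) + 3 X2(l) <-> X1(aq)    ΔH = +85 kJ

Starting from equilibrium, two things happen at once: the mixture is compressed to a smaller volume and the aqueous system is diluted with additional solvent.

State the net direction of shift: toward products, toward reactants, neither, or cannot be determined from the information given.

Gas moles: reactants 1, products 0 (Δn_gas = -1). Compression shifts the system toward the side with fewer moles of gas — to the right.
Dilution lowers every aqueous concentration by the same factor. Δn_aq = 1 − 0 = +1, so the system shifts toward the side with more dissolved moles — to the right.
All effects act in the same direction — net shift to the right.

right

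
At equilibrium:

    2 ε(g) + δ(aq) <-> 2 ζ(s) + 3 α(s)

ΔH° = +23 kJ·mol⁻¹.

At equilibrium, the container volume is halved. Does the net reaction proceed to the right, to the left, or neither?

right

Gas moles: reactants 2, products 0 (Δn_gas = -2). Compression shifts the system toward the side with fewer moles of gas — to the right.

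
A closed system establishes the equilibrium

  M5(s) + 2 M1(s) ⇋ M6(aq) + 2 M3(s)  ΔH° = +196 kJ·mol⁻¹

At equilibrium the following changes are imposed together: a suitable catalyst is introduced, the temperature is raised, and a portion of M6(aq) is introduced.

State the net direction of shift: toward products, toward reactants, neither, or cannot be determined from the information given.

cannot be determined

A catalyst speeds both forward and reverse rates equally; it changes neither Q nor K — no shift from this change.
The forward reaction is endothermic. Raising T favours the endothermic direction — shift to the right.
Adding M6 (aq), a product, drives the reaction to the left.
The individual effects push in opposite directions; without quantitative information the net direction cannot be determined.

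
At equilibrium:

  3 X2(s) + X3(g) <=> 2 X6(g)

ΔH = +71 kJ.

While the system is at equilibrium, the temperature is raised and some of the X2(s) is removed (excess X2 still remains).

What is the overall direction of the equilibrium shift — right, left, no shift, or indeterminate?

right

The forward reaction is endothermic. Raising T favours the endothermic direction — shift to the right.
X2 is a pure solid; its activity is 1 regardless of amount, so Q is unaffected — no shift from this change.
Only the nonzero effect(s) matter; the net shift is to the right.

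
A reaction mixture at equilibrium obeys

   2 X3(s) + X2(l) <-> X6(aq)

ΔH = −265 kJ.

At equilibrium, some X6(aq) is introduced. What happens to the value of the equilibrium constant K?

unchanged

The equilibrium constant depends only on temperature. This perturbation may move the position of equilibrium, but since T is unchanged, K itself is unchanged.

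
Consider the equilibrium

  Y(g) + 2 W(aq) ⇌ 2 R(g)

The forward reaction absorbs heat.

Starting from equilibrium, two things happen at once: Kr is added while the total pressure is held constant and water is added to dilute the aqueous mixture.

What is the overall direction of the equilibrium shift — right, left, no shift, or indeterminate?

Adding inert gas at constant total pressure expands the volume and lowers every reacting partial pressure. With Δn_gas = 2 − 1 = +1, Q moves away from K toward the side with fewer gas moles, so the system shifts toward the side with more gas moles — to the right.
Dilution lowers every aqueous concentration by the same factor. Δn_aq = 0 − 2 = -2, so the system shifts toward the side with more dissolved moles — to the left.
The individual effects push in opposite directions; without quantitative information the net direction cannot be determined.

cannot be determined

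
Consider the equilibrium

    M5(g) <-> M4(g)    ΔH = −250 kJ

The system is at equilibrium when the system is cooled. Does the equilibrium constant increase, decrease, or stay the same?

increases

K depends on temperature via the van 't Hoff relation. The forward reaction is exothermic, so lowering T increases K.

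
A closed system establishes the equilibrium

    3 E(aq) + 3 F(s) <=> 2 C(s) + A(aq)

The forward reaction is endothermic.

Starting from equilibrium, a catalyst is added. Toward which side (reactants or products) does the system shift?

no shift

A catalyst speeds both forward and reverse rates equally; it changes neither Q nor K — no shift from this change.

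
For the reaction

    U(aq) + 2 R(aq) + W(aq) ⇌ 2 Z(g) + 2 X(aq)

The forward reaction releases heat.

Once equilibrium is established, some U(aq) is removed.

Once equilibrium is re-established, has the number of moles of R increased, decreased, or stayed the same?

increases

Removing U (aq), a reactant, drives the reaction to the left.
The net shift is to the left. R is a reactant, so its amount increases.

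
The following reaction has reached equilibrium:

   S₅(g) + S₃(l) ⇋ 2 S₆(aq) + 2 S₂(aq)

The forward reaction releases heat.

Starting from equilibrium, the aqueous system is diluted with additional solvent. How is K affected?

The equilibrium constant depends only on temperature. This perturbation may move the position of equilibrium, but since T is unchanged, K itself is unchanged.

unchanged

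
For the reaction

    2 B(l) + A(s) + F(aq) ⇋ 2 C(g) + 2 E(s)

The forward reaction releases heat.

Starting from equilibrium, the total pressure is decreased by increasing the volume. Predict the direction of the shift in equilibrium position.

Gas moles: reactants 0, products 2 (Δn_gas = +2). Expansion shifts the system toward the side with more moles of gas — to the right.

right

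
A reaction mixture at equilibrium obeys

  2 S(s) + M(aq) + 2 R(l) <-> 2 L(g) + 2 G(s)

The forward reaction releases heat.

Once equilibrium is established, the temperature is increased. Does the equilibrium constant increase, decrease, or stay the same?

K depends on temperature via the van 't Hoff relation. The forward reaction is exothermic, so raising T decreases K.

decreases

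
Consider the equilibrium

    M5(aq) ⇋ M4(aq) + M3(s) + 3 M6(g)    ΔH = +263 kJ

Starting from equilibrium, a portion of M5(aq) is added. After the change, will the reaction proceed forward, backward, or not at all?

right

Adding M5 (aq), a reactant, drives the reaction to the right.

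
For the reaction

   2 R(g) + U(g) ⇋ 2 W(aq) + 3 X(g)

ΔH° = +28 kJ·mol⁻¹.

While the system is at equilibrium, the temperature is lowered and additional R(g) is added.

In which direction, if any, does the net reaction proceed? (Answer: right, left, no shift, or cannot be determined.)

The forward reaction is endothermic. Lowering T favours the exothermic direction — shift to the left.
Adding R (g), a reactant, drives the reaction to the right.
The individual effects push in opposite directions; without quantitative information the net direction cannot be determined.

cannot be determined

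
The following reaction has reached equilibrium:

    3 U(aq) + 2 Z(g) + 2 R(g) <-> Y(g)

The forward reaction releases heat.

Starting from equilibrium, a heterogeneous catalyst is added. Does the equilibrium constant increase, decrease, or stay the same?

unchanged

The equilibrium constant depends only on temperature. This perturbation changes neither the position of equilibrium nor K.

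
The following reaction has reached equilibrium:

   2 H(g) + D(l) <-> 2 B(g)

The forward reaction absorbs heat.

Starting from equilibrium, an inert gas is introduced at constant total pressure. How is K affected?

unchanged

The equilibrium constant depends only on temperature. This perturbation changes neither the position of equilibrium nor K.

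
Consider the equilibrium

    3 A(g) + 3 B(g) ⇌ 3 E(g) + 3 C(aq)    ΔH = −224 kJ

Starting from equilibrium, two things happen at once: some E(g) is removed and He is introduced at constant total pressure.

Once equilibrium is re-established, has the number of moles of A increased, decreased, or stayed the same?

Removing E (g), a product, drives the reaction to the right.
Adding inert gas at constant total pressure expands the volume and lowers every reacting partial pressure. With Δn_gas = 3 − 6 = -3, Q moves away from K toward the side with fewer gas moles, so the system shifts toward the side with more gas moles — to the left.
The two effects oppose each other, so the net shift — and hence the change in A — cannot be determined from the given information.

cannot be determined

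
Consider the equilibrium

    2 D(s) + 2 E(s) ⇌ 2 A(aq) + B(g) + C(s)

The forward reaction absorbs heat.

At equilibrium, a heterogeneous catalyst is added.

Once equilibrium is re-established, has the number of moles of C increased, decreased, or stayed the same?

unchanged

A catalyst speeds both forward and reverse rates equally; it changes neither Q nor K — no shift from this change.
No net shift occurs, so the amount of C is unchanged.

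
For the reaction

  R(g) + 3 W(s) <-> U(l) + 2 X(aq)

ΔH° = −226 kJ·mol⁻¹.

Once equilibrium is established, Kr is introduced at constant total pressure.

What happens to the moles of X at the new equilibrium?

decreases

Adding inert gas at constant total pressure expands the volume and lowers every reacting partial pressure. With Δn_gas = 0 − 1 = -1, Q moves away from K toward the side with fewer gas moles, so the system shifts toward the side with more gas moles — to the left.
The net shift is to the left. X is a product, so its amount decreases.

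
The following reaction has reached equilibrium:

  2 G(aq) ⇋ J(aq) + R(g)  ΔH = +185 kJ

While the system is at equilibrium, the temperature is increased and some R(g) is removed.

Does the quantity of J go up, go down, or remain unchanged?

The forward reaction is endothermic. Raising T favours the endothermic direction — shift to the right.
Removing R (g), a product, drives the reaction to the right.
The net shift is to the right. J is a product, so its amount increases.

increases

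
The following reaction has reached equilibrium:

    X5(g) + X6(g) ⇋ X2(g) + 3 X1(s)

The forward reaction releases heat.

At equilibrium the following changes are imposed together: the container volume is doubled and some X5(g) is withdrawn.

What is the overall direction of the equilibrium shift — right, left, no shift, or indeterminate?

Gas moles: reactants 2, products 1 (Δn_gas = -1). Expansion shifts the system toward the side with more moles of gas — to the left.
Removing X5 (g), a reactant, drives the reaction to the left.
All effects act in the same direction — net shift to the left.

left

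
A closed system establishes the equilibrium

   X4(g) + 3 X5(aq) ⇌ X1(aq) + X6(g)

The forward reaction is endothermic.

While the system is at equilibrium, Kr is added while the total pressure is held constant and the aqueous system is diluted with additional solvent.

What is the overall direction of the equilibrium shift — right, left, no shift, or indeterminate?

left

Adding inert gas at constant total pressure expands the volume, scaling every reacting partial pressure by the same factor. Δn_gas = 1 − 1 = 0, so Q is unchanged — no shift.
Dilution lowers every aqueous concentration by the same factor. Δn_aq = 1 − 3 = -2, so the system shifts toward the side with more dissolved moles — to the left.
Only the nonzero effect(s) matter; the net shift is to the left.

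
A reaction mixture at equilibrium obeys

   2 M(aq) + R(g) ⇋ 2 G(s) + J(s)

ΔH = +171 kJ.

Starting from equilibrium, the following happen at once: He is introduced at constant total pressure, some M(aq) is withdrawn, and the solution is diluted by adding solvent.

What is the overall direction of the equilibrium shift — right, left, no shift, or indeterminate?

left

Adding inert gas at constant total pressure expands the volume and lowers every reacting partial pressure. With Δn_gas = 0 − 1 = -1, Q moves away from K toward the side with fewer gas moles, so the system shifts toward the side with more gas moles — to the left.
Removing M (aq), a reactant, drives the reaction to the left.
Dilution lowers every aqueous concentration by the same factor. Δn_aq = 0 − 2 = -2, so the system shifts toward the side with more dissolved moles — to the left.
All effects act in the same direction — net shift to the left.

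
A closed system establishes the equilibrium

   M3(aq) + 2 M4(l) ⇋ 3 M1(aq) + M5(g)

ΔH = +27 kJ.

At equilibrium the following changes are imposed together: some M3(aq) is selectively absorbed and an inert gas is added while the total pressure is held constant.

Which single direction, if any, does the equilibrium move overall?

Removing M3 (aq), a reactant, drives the reaction to the left.
Adding inert gas at constant total pressure expands the volume and lowers every reacting partial pressure. With Δn_gas = 1 − 0 = +1, Q moves away from K toward the side with fewer gas moles, so the system shifts toward the side with more gas moles — to the right.
The individual effects push in opposite directions; without quantitative information the net direction cannot be determined.

cannot be determined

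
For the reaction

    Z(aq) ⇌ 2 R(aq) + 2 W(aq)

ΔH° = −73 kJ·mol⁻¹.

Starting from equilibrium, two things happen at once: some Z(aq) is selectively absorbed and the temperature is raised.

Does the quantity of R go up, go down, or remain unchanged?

Removing Z (aq), a reactant, drives the reaction to the left.
The forward reaction is exothermic. Raising T favours the endothermic direction — shift to the left.
The net shift is to the left. R is a product, so its amount decreases.

decreases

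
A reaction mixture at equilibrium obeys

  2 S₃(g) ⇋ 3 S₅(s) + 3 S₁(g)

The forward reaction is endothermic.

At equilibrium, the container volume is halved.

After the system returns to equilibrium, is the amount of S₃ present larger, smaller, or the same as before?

increases

Gas moles: reactants 2, products 3 (Δn_gas = +1). Compression shifts the system toward the side with fewer moles of gas — to the left.
The net shift is to the left. S₃ is a reactant, so its amount increases.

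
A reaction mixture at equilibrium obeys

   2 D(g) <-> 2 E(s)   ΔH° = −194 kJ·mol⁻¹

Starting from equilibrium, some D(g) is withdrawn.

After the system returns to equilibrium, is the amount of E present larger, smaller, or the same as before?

Removing D (g), a reactant, drives the reaction to the left.
The net shift is to the left. E is a product, so its amount decreases.

decreases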